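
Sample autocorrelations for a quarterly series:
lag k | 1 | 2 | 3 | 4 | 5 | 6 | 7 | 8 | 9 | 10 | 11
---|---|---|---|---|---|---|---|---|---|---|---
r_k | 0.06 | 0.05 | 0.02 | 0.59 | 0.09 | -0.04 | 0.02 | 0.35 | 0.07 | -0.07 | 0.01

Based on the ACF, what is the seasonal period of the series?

The largest autocorrelation is r_4 = 0.59, with a weaker echo at lag 8 (0.35); the remaining lags stay at or below 0.09.
The dominant spike at lag 4 indicates a seasonal period of 4.

4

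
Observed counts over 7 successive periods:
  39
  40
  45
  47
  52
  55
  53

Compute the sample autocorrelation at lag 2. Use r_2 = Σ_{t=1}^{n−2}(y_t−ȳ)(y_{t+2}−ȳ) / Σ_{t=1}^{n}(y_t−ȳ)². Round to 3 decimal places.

Mean ȳ = (39 + 40 + 45 + 47 + 52 + 55 + 53)/7 = 47.2857
Deviations from mean: -8.2857, -7.2857, -2.2857, -0.2857, 4.7143, 7.7143, 5.7143
Σ(y_t−ȳ)(y_{t+2}−ȳ) = (18.9388) + (2.0816) + (-10.7755) + (-2.2041) + (26.9388) = 34.9796
Denominator Σ(y_t−ȳ)² = 241.4286
r_2 = 34.9796 / 241.4286 = 0.145

0.145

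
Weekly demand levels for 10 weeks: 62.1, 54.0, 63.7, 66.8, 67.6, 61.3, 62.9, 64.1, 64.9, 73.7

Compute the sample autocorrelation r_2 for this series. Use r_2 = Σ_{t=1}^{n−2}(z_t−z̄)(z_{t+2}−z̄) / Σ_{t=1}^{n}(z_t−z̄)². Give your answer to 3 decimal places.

Mean z̄ = (62.1 + 54.0 + 63.7 + 66.8 + 67.6 + 61.3 + 62.9 + 64.1 + 64.9 + 73.7)/10 = 64.1100
Numerator Σ_{t=1}^{8}(z_t−z̄)(z_{t+2}−z̄) = -40.6082
Denominator Σ(z_t−z̄)² = 227.7890
r_2 = -40.6082 / 227.7890 = -0.178

-0.178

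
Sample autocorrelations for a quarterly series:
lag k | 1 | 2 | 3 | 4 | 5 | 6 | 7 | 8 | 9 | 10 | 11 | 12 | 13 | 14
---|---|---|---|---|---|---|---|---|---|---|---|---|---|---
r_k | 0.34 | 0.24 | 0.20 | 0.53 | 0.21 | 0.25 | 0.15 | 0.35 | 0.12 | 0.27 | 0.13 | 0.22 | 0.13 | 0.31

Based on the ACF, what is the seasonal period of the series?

The largest autocorrelation is r_4 = 0.53, with a weaker echo at lag 8 (0.35); the remaining lags stay at or below 0.34. The elevated value at lag 1 (0.34), dropping to 0.24 at lag 2, reflects decaying short-term dependence rather than seasonality.
The dominant spike at lag 4 indicates a seasonal period of 4.

4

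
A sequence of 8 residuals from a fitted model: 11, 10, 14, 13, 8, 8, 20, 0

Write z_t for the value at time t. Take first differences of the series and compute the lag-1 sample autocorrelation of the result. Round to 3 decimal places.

First differences Δz: -1, 4, -1, -5, 0, 12, -20
Mean of differences = -1.5714
Numerator Σ(Δz_t−Δz̄)(Δz_{t+1}−Δz̄) = -229.7551
Denominator Σ(Δz_t−Δz̄)² = 569.7143
r_1(Δz) = -229.7551 / 569.7143 = -0.403

-0.403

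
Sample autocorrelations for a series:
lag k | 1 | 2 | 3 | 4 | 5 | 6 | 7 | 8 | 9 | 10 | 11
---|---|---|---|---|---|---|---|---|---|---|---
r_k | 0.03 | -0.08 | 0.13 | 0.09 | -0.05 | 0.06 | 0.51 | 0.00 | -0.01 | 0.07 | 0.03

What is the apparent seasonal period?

The largest autocorrelation is r_7 = 0.51; the remaining lags stay at or below 0.13.
The dominant spike at lag 7 indicates a seasonal period of 7.

7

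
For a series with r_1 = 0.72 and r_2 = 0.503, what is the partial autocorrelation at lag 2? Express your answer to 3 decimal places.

φ_{22} = (r_2 − r_1²) / (1 − r_1²)
r_1² = (0.72)² = 0.5184
Numerator = 0.503 − 0.5184 = -0.0154; denominator = 1 − 0.5184 = 0.4816
φ_{22} = -0.0154 / 0.4816 = -0.032

-0.032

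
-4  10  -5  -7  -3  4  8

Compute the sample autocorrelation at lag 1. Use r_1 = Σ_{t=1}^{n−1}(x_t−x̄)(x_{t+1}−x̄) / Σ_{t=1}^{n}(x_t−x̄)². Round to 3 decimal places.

Mean x̄ = (-4 + 10 − 5 − 7 − 3 + 4 + 8)/7 = 0.4286
Σ(x_t−x̄)(x_{t+1}−x̄) = (-42.3878) + (-51.9592) + (40.3265) + (25.4694) + (-12.2449) + (27.0408) = -13.7551
Denominator Σ(x_t−x̄)² = 277.7143
r_1 = -13.7551 / 277.7143 = -0.050

-0.050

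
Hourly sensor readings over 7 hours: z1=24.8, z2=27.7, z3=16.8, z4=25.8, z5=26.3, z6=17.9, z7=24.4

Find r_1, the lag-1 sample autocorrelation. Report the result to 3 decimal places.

-0.482

Mean z̄ = (24.8 + 27.7 + 16.8 + 25.8 + 26.3 + 17.9 + 24.4)/7 = 23.3857
Numerator Σ_{t=1}^{6}(z_t−z̄)(z_{t+1}−z̄) = -52.7259
Denominator Σ(z_t−z̄)² = 109.4286
r_1 = -52.7259 / 109.4286 = -0.482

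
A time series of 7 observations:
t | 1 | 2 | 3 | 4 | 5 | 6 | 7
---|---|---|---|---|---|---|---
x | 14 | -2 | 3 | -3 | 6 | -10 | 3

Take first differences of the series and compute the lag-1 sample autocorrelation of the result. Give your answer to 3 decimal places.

First differences Δx: -16, 5, -6, 9, -16, 13
Mean of differences = -1.8333
Numerator Σ(Δx_t−Δx̄)(Δx_{t+1}−Δx̄) = -534.0278
Denominator Σ(Δx_t−Δx̄)² = 802.8333
r_1(Δx) = -534.0278 / 802.8333 = -0.665

-0.665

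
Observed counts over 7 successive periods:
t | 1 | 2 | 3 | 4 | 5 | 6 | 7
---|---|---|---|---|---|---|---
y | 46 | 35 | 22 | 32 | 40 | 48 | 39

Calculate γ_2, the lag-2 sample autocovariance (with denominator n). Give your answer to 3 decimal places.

-30.297

Mean ȳ = (46 + 35 + 22 + 32 + 40 + 48 + 39)/7 = 37.4286
Deviations: 8.5714, -2.4286, -15.4286, -5.4286, 2.5714, 10.5714, 1.5714
Σ_{t=1}^{5}(y_t−ȳ)(y_{t+2}−ȳ) = -212.0816
γ_2 = -212.0816 / 7 = -30.297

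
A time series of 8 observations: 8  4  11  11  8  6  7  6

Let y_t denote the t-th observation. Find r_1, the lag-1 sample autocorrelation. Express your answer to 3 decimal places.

Mean ȳ = (8 + 4 + 11 + 11 + 8 + 6 + 7 + 6)/8 = 7.6250
Deviations from mean: 0.3750, -3.6250, 3.3750, 3.3750, 0.3750, -1.6250, -0.6250, -1.6250
Σ(y_t−ȳ)(y_{t+1}−ȳ) = (-1.3594) + (-12.2344) + (11.3906) + (1.2656) + (-0.6094) + (1.0156) + (1.0156) = 0.4844
Denominator Σ(y_t−ȳ)² = 41.8750
r_1 = 0.4844 / 41.8750 = 0.012

0.012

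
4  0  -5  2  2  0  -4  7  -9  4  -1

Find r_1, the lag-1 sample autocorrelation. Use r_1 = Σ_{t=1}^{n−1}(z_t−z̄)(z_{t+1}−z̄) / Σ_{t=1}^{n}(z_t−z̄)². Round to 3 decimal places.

-0.646

Mean z̄ = (4 + 0 − 5 + 2 + 2 + 0 − 4 + 7 − 9 + 4 − 1)/11 = 0.0000
Numerator Σ_{t=1}^{10}(z_t−z̄)(z_{t+1}−z̄) = -137.0000
Denominator Σ(z_t−z̄)² = 212.0000
r_1 = -137.0000 / 212.0000 = -0.646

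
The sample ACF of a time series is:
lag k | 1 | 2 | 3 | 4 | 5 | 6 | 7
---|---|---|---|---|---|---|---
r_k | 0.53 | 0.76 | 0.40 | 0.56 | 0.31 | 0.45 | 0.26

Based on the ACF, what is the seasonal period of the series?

2

The largest autocorrelation is r_2 = 0.76, with a weaker echo at lag 4 (0.56); the remaining lags stay at or below 0.53.
The dominant spike at lag 2 indicates a seasonal period of 2.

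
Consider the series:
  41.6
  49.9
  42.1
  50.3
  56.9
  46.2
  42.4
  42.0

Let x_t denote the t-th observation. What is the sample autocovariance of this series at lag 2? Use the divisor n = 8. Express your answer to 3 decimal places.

-6.626

Mean x̄ = (41.6 + 49.9 + 42.1 + 50.3 + 56.9 + 46.2 + 42.4 + 42.0)/8 = 46.4250
Deviations: -4.8250, 3.4750, -4.3250, 3.8750, 10.4750, -0.2250, -4.0250, -4.4250
Σ_{t=1}^{6}(x_t−x̄)(x_{t+2}−x̄) = -53.0088
γ_2 = -53.0088 / 8 = -6.626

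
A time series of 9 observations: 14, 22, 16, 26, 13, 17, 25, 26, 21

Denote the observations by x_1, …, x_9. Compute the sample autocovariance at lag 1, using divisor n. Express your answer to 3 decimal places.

Mean x̄ = (14 + 22 + 16 + 26 + 13 + 17 + 25 + 26 + 21)/9 = 20.0000
Σ_{t=1}^{8}(x_t−x̄)(x_{t+1}−x̄) = -44.0000
γ_1 = -44.0000 / 9 = -4.889

-4.889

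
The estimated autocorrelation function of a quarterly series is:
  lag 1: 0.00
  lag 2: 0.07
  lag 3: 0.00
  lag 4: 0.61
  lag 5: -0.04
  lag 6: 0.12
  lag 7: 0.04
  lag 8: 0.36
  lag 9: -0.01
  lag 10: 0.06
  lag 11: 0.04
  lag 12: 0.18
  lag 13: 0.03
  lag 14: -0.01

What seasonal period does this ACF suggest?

The largest autocorrelation is r_4 = 0.61, with weaker echoes at lags 8 (0.36) and 12 (0.18); the remaining lags stay at or below 0.12.
The dominant spike at lag 4 indicates a seasonal period of 4.

4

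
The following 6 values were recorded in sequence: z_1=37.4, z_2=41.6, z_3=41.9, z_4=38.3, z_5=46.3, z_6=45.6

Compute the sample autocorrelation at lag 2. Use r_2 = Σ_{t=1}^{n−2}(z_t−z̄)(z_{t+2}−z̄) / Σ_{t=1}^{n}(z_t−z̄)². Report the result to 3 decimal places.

Mean z̄ = (37.4 + 41.6 + 41.9 + 38.3 + 46.3 + 45.6)/6 = 41.8500
Deviations from mean: -4.4500, -0.2500, 0.0500, -3.5500, 4.4500, 3.7500
Σ(z_t−z̄)(z_{t+2}−z̄) = (-0.2225) + (0.8875) + (0.2225) + (-13.3125) = -12.4250
Denominator Σ(z_t−z̄)² = 66.3350
r_2 = -12.4250 / 66.3350 = -0.187

-0.187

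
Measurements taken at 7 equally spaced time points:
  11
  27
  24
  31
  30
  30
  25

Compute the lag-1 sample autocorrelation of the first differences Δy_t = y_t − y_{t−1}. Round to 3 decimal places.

-0.288

First differences Δy: 16, -3, 7, -1, 0, -5
Mean of differences = 2.3333
Numerator Σ(Δy_t−Δȳ)(Δy_{t+1}−Δȳ) = -88.4444
Denominator Σ(Δy_t−Δȳ)² = 307.3333
r_1(Δy) = -88.4444 / 307.3333 = -0.288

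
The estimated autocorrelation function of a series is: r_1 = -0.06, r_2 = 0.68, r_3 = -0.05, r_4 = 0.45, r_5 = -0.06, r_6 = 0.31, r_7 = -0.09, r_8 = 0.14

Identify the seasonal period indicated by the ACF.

2

The largest autocorrelation is r_2 = 0.68, with weaker echoes at lags 4 (0.45) and 6 (0.31); the remaining lags stay at or below 0.14.
The dominant spike at lag 2 indicates a seasonal period of 2.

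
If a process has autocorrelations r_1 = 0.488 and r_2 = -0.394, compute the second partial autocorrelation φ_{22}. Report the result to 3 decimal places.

-0.830

φ_{22} = (r_2 − r_1²) / (1 − r_1²)
r_1² = (0.488)² = 0.238144
Numerator = -0.394 − 0.2381 = -0.6321; denominator = 1 − 0.2381 = 0.7619
φ_{22} = -0.6321 / 0.7619 = -0.830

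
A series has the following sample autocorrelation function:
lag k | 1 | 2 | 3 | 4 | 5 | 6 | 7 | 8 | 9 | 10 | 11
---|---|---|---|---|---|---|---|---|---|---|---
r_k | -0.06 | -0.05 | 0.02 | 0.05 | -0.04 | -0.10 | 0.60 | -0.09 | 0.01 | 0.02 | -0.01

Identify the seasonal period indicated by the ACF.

The largest autocorrelation is r_7 = 0.60; the remaining lags stay at or below 0.05.
The dominant spike at lag 7 indicates a seasonal period of 7.

7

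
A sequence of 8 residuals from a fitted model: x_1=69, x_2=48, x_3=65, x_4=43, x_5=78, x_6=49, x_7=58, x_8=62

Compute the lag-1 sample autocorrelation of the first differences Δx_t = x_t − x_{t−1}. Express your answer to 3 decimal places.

First differences Δx: -21, 17, -22, 35, -29, 9, 4
Mean of differences = -1.0000
Numerator Σ(Δx_t−Δx̄)(Δx_{t+1}−Δx̄) = -2732.0000
Denominator Σ(Δx_t−Δx̄)² = 3370.0000
r_1(Δx) = -2732.0000 / 3370.0000 = -0.811

-0.811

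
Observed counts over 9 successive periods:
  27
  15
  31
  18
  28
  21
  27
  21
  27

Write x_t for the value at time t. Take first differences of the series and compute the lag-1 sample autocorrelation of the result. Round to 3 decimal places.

-0.864

First differences Δx: -12, 16, -13, 10, -7, 6, -6, 6
Mean of differences = 0.0000
Numerator Σ(Δx_t−Δx̄)(Δx_{t+1}−Δx̄) = -714.0000
Denominator Σ(Δx_t−Δx̄)² = 826.0000
r_1(Δx) = -714.0000 / 826.0000 = -0.864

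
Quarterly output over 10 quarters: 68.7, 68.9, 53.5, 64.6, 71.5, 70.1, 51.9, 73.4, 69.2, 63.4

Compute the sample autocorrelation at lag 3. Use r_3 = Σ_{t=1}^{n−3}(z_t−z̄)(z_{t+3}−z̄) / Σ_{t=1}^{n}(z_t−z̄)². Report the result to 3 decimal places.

0.138

Mean z̄ = (68.7 + 68.9 + 53.5 + 64.6 + 71.5 + 70.1 + 51.9 + 73.4 + 69.2 + 63.4)/10 = 65.5200
Numerator Σ_{t=1}^{7}(z_t−z̄)(z_{t+3}−z̄) = 67.6168
Denominator Σ(z_t−z̄)² = 489.2360
r_3 = 67.6168 / 489.2360 = 0.138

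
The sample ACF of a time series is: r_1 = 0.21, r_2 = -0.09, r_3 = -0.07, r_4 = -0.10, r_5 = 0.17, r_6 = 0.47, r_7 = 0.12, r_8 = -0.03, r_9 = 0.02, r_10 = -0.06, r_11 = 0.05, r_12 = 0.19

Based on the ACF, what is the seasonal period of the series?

6

The largest autocorrelation is r_6 = 0.47; the remaining lags stay at or below 0.21.
The dominant spike at lag 6 indicates a seasonal period of 6.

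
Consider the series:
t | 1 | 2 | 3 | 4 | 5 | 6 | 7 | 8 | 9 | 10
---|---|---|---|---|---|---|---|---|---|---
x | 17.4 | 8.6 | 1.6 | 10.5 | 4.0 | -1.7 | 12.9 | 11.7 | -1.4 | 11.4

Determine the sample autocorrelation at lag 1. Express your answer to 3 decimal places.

Mean x̄ = (17.4 + 8.6 + 1.6 + 10.5 + 4.0 − 1.7 + 12.9 + 11.7 − 1.4 + 11.4)/10 = 7.5000
Numerator Σ_{t=1}^{9}(x_t−x̄)(x_{t+1}−x̄) = -90.6900
Denominator Σ(x_t−x̄)² = 381.1400
r_1 = -90.6900 / 381.1400 = -0.238

-0.238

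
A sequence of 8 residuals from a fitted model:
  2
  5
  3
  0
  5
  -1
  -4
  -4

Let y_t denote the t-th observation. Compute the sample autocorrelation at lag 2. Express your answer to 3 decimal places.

Mean ȳ = (2 + 5 + 3 + 0 + 5 − 1 − 4 − 4)/8 = 0.7500
Deviations from mean: 1.2500, 4.2500, 2.2500, -0.7500, 4.2500, -1.7500, -4.7500, -4.7500
Σ(y_t−ȳ)(y_{t+2}−ȳ) = (2.8125) + (-3.1875) + (9.5625) + (1.3125) + (-20.1875) + (8.3125) = -1.3750
Denominator Σ(y_t−ȳ)² = 91.5000
r_2 = -1.3750 / 91.5000 = -0.015

-0.015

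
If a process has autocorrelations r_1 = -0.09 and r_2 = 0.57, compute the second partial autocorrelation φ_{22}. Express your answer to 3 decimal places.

0.566

φ_{22} = (r_2 − r_1²) / (1 − r_1²)
r_1² = (-0.09)² = 0.0081
Numerator = 0.57 − 0.0081 = 0.5619; denominator = 1 − 0.0081 = 0.9919
φ_{22} = 0.5619 / 0.9919 = 0.566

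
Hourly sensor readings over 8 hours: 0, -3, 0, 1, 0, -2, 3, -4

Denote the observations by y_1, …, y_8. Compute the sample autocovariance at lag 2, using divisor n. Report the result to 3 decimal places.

0.199

Mean ȳ = (0 − 3 + 0 + 1 + 0 − 2 + 3 − 4)/8 = -0.6250
Σ_{t=1}^{6}(y_t−ȳ)(y_{t+2}−ȳ) = 1.5938
γ_2 = 1.5938 / 8 = 0.199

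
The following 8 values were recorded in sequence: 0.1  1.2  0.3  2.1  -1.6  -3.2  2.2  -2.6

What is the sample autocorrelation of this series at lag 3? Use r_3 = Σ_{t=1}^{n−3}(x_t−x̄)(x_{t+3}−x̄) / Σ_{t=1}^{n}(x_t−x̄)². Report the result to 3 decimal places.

Mean x̄ = (0.1 + 1.2 + 0.3 + 2.1 − 1.6 − 3.2 + 2.2 − 2.6)/8 = -0.1875
Deviations from mean: 0.2875, 1.3875, 0.4875, 2.2875, -1.4125, -3.0125, 2.3875, -2.4125
Σ(x_t−x̄)(x_{t+3}−x̄) = (0.6577) + (-1.9598) + (-1.4686) + (5.4614) + (3.4077) = 6.0983
Denominator Σ(x_t−x̄)² = 30.0688
r_3 = 6.0983 / 30.0688 = 0.203

0.203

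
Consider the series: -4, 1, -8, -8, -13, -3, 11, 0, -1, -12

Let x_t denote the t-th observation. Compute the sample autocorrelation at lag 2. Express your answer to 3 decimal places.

Mean x̄ = (-4 + 1 − 8 − 8 − 13 − 3 + 11 + 0 − 1 − 12)/10 = -3.7000
Numerator Σ_{t=1}^{8}(x_t−x̄)(x_{t+2}−x̄) = -107.0800
Denominator Σ(x_t−x̄)² = 452.1000
r_2 = -107.0800 / 452.1000 = -0.237

-0.237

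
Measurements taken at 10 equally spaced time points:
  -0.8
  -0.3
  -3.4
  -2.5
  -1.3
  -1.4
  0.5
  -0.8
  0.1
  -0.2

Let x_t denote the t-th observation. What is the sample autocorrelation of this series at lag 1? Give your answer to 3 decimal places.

0.264

Mean x̄ = (-0.8 − 0.3 − 3.4 − 2.5 − 1.3 − 1.4 + 0.5 − 0.8 + 0.1 − 0.2)/10 = -1.0100
Numerator Σ_{t=1}^{9}(x_t−x̄)(x_{t+1}−x̄) = 3.4189
Denominator Σ(x_t−x̄)² = 12.9290
r_1 = 3.4189 / 12.9290 = 0.264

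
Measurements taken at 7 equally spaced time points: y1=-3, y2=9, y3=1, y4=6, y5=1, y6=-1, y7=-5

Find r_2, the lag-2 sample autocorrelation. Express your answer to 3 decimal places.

Mean ȳ = (-3 + 9 + 1 + 6 + 1 − 1 − 5)/7 = 1.1429
Numerator Σ_{t=1}^{5}(y_t−ȳ)(y_{t+2}−ȳ) = 29.2449
Denominator Σ(y_t−ȳ)² = 144.8571
r_2 = 29.2449 / 144.8571 = 0.202

0.202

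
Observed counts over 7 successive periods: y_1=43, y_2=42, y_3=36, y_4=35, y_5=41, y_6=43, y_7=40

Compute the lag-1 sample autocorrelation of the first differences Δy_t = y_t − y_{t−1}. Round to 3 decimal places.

First differences Δy: -1, -6, -1, 6, 2, -3
Mean of differences = -0.5000
Numerator Σ(Δy_t−Δȳ)(Δy_{t+1}−Δȳ) = 12.2500
Denominator Σ(Δy_t−Δȳ)² = 85.5000
r_1(Δy) = 12.2500 / 85.5000 = 0.143

0.143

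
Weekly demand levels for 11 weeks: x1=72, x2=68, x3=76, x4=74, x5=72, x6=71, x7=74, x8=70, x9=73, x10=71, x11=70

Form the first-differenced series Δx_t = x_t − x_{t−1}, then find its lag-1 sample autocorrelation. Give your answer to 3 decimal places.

-0.568

First differences Δx: -4, 8, -2, -2, -1, 3, -4, 3, -2, -1
Mean of differences = -0.2000
Numerator Σ(Δx_t−Δx̄)(Δx_{t+1}−Δx̄) = -72.4400
Denominator Σ(Δx_t−Δx̄)² = 127.6000
r_1(Δx) = -72.4400 / 127.6000 = -0.568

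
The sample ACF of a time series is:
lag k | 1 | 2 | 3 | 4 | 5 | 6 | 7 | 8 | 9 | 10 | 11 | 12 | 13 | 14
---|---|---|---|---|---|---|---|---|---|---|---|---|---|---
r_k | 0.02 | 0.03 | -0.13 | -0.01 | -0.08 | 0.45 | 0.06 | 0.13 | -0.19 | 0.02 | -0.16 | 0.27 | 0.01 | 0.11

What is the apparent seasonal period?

6

The largest autocorrelation is r_6 = 0.45, with a weaker echo at lag 12 (0.27); the remaining lags stay at or below 0.13.
The dominant spike at lag 6 indicates a seasonal period of 6.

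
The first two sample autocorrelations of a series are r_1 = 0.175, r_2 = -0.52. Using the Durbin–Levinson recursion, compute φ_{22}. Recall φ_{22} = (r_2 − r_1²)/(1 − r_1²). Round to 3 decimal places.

-0.568

φ_{22} = (r_2 − r_1²) / (1 − r_1²)
r_1² = (0.175)² = 0.030625
Numerator = -0.52 − 0.0306 = -0.5506; denominator = 1 − 0.0306 = 0.9694
φ_{22} = -0.5506 / 0.9694 = -0.568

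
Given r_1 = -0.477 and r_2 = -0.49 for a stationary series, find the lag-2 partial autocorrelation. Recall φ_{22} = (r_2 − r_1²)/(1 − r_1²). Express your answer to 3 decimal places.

-0.929

φ_{22} = (r_2 − r_1²) / (1 − r_1²)
r_1² = (-0.477)² = 0.227529
Numerator = -0.49 − 0.2275 = -0.7175; denominator = 1 − 0.2275 = 0.7725
φ_{22} = -0.7175 / 0.7725 = -0.929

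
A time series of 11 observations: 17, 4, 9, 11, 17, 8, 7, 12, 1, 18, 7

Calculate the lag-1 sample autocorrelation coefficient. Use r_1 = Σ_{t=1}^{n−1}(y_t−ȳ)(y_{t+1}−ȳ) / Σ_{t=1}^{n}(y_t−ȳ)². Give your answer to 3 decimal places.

Mean ȳ = (17 + 4 + 9 + 11 + 17 + 8 + 7 + 12 + 1 + 18 + 7)/11 = 10.0909
Numerator Σ_{t=1}^{10}(y_t−ȳ)(y_{t+1}−ȳ) = -157.7355
Denominator Σ(y_t−ȳ)² = 306.9091
r_1 = -157.7355 / 306.9091 = -0.514

-0.514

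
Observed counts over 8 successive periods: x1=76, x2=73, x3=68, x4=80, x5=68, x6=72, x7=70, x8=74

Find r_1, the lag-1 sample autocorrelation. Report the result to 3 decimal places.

Mean x̄ = (76 + 73 + 68 + 80 + 68 + 72 + 70 + 74)/8 = 72.6250
Deviations from mean: 3.3750, 0.3750, -4.6250, 7.3750, -4.6250, -0.6250, -2.6250, 1.3750
Numerator Σ_{t=1}^{7}(x_t−x̄)(x_{t+1}−x̄) = -67.7656
Denominator Σ(x_t−x̄)² = 117.8750
r_1 = -67.7656 / 117.8750 = -0.575

-0.575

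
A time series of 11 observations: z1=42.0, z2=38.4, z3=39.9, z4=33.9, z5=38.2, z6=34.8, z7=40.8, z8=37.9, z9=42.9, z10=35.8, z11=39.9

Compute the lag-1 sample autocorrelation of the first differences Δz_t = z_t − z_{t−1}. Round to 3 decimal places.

First differences Δz: -3.6, 1.5, -6.0, 4.3, -3.4, 6.0, -2.9, 5.0, -7.1, 4.1
Mean of differences = -0.2100
Numerator Σ(Δz_t−Δz̄)(Δz_{t+1}−Δz̄) = -172.3201
Denominator Σ(Δz_t−Δz̄)² = 217.4490
r_1(Δz) = -172.3201 / 217.4490 = -0.792

-0.792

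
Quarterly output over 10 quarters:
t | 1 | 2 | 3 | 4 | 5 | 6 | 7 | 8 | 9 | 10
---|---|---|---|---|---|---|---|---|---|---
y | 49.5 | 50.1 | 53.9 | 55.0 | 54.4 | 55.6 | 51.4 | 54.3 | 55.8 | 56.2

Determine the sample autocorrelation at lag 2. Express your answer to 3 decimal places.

Mean ȳ = (49.5 + 50.1 + 53.9 + 55.0 + 54.4 + 55.6 + 51.4 + 54.3 + 55.8 + 56.2)/10 = 53.6200
Numerator Σ_{t=1}^{8}(y_t−ȳ)(y_{t+2}−ȳ) = -6.5308
Denominator Σ(y_t−ȳ)² = 52.6760
r_2 = -6.5308 / 52.6760 = -0.124

-0.124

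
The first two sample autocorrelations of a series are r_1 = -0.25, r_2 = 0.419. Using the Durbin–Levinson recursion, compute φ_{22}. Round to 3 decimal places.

φ_{22} = (r_2 − r_1²) / (1 − r_1²)
r_1² = (-0.25)² = 0.0625
Numerator = 0.419 − 0.0625 = 0.3565; denominator = 1 − 0.0625 = 0.9375
φ_{22} = 0.3565 / 0.9375 = 0.380

0.380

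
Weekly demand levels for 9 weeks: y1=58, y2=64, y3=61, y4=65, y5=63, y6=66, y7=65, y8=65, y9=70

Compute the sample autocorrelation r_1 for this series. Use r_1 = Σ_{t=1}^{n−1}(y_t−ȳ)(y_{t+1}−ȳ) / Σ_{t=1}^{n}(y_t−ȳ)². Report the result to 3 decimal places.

Mean ȳ = (58 + 64 + 61 + 65 + 63 + 66 + 65 + 65 + 70)/9 = 64.1111
Numerator Σ_{t=1}^{8}(y_t−ȳ)(y_{t+1}−ȳ) = 2.8765
Denominator Σ(y_t−ȳ)² = 88.8889
r_1 = 2.8765 / 88.8889 = 0.032

0.032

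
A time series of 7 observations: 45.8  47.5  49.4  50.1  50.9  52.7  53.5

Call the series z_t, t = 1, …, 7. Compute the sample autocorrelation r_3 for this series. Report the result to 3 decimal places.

-0.088

Mean z̄ = (45.8 + 47.5 + 49.4 + 50.1 + 50.9 + 52.7 + 53.5)/7 = 49.9857
Deviations from mean: -4.1857, -2.4857, -0.5857, 0.1143, 0.9143, 2.7143, 3.5143
Σ(z_t−z̄)(z_{t+3}−z̄) = (-0.4784) + (-2.2727) + (-1.5898) + (0.4016) = -3.9392
Denominator Σ(z_t−z̄)² = 44.6086
r_3 = -3.9392 / 44.6086 = -0.088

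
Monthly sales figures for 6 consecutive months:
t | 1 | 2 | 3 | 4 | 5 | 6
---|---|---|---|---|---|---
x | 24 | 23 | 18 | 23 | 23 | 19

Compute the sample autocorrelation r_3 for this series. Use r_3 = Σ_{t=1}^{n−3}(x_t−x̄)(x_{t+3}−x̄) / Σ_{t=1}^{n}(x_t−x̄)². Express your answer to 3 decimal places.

0.468

Mean x̄ = (24 + 23 + 18 + 23 + 23 + 19)/6 = 21.6667
Deviations from mean: 2.3333, 1.3333, -3.6667, 1.3333, 1.3333, -2.6667
Σ(x_t−x̄)(x_{t+3}−x̄) = (3.1111) + (1.7778) + (9.7778) = 14.6667
Denominator Σ(x_t−x̄)² = 31.3333
r_3 = 14.6667 / 31.3333 = 0.468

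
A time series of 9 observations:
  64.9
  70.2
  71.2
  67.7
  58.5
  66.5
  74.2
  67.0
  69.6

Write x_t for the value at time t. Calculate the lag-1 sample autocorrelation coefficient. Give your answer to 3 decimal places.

Mean x̄ = (64.9 + 70.2 + 71.2 + 67.7 + 58.5 + 66.5 + 74.2 + 67.0 + 69.6)/9 = 67.7556
Numerator Σ_{t=1}^{8}(x_t−x̄)(x_{t+1}−x̄) = -0.9709
Denominator Σ(x_t−x̄)² = 158.7422
r_1 = -0.9709 / 158.7422 = -0.006

-0.006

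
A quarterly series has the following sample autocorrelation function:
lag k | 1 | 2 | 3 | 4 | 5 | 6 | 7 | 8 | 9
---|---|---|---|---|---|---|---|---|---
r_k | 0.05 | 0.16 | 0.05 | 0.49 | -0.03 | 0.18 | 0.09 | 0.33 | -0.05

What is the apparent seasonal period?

The largest autocorrelation is r_4 = 0.49, with a weaker echo at lag 8 (0.33); the remaining lags stay at or below 0.18.
The dominant spike at lag 4 indicates a seasonal period of 4.

4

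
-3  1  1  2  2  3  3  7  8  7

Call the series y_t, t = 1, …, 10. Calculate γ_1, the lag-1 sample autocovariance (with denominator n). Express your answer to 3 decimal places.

Mean ȳ = (-3 + 1 + 1 + 2 + 2 + 3 + 3 + 7 + 8 + 7)/10 = 3.1000
Σ_{t=1}^{9}(y_t−ȳ)(y_{t+1}−ȳ) = 58.6900
γ_1 = 58.6900 / 10 = 5.869

5.869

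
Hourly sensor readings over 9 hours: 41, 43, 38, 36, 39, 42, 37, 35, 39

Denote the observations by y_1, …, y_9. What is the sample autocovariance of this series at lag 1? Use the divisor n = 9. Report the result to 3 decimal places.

Mean ȳ = (41 + 43 + 38 + 36 + 39 + 42 + 37 + 35 + 39)/9 = 38.8889
Σ_{t=1}^{8}(y_t−ȳ)(y_{t+1}−ȳ) = 8.6543
γ_1 = 8.6543 / 9 = 0.962

0.962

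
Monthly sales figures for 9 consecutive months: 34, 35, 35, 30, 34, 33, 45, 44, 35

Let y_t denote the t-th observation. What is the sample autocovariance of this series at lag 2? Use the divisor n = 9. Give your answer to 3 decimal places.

Mean ȳ = (34 + 35 + 35 + 30 + 34 + 33 + 45 + 44 + 35)/9 = 36.1111
Σ_{t=1}^{7}(y_t−ȳ)(y_{t+2}−ȳ) = -22.6914
γ_2 = -22.6914 / 9 = -2.521

-2.521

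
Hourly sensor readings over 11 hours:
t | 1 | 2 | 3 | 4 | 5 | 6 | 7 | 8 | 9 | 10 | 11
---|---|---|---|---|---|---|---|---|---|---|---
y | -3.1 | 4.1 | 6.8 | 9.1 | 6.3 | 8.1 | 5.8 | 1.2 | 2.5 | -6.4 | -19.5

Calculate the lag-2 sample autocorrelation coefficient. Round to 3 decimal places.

Mean ȳ = (-3.1 + 4.1 + 6.8 + 9.1 + 6.3 + 8.1 + 5.8 + 1.2 + 2.5 − 6.4 − 19.5)/11 = 1.3545
Numerator Σ_{t=1}^{9}(y_t−ȳ)(y_{t+2}−ȳ) = 79.5295
Denominator Σ(y_t−ȳ)² = 703.1273
r_2 = 79.5295 / 703.1273 = 0.113

0.113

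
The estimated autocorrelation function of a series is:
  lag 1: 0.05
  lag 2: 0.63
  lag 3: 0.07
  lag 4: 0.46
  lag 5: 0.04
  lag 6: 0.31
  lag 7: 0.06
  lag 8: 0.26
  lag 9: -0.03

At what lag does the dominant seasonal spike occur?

The largest autocorrelation is r_2 = 0.63, with weaker echoes at lags 4 (0.46), 6 (0.31) and 8 (0.26); the remaining lags stay at or below 0.07.
The dominant spike at lag 2 indicates a seasonal period of 2.

2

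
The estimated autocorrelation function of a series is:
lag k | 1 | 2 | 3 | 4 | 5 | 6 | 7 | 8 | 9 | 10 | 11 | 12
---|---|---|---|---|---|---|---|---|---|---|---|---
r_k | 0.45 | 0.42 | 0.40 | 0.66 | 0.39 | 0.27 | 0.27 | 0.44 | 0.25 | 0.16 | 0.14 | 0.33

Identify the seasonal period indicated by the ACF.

4

The largest autocorrelation is r_4 = 0.66; the remaining lags stay at or below 0.45. The elevated value at lag 1 (0.45), dropping to 0.42 at lag 2, reflects decaying short-term dependence rather than seasonality.
The dominant spike at lag 4 indicates a seasonal period of 4.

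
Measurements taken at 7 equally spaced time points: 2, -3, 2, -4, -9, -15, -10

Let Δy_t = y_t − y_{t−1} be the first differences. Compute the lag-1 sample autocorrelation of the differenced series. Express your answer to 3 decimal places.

First differences Δy: -5, 5, -6, -5, -6, 5
Mean of differences = -2.0000
Numerator Σ(Δy_t−Δȳ)(Δy_{t+1}−Δȳ) = -53.0000
Denominator Σ(Δy_t−Δȳ)² = 148.0000
r_1(Δy) = -53.0000 / 148.0000 = -0.358

-0.358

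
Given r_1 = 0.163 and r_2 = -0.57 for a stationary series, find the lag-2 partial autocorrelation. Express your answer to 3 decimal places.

-0.613

φ_{22} = (r_2 − r_1²) / (1 − r_1²)
r_1² = (0.163)² = 0.026569
Numerator = -0.57 − 0.0266 = -0.5966; denominator = 1 − 0.0266 = 0.9734
φ_{22} = -0.5966 / 0.9734 = -0.613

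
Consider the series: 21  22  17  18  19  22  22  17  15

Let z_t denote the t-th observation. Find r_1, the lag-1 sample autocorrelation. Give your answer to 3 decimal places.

0.217

Mean z̄ = (21 + 22 + 17 + 18 + 19 + 22 + 22 + 17 + 15)/9 = 19.2222
Numerator Σ_{t=1}^{8}(z_t−z̄)(z_{t+1}−z̄) = 12.0617
Denominator Σ(z_t−z̄)² = 55.5556
r_1 = 12.0617 / 55.5556 = 0.217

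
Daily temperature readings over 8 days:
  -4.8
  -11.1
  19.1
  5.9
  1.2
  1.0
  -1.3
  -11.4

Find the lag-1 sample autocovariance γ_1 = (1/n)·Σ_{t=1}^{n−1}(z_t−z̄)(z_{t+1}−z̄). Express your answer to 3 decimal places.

-2.710

Mean z̄ = (-4.8 − 11.1 + 19.1 + 5.9 + 1.2 + 1.0 − 1.3 − 11.4)/8 = -0.1750
Σ_{t=1}^{7}(z_t−z̄)(z_{t+1}−z̄) = -21.6806
γ_1 = -21.6806 / 8 = -2.710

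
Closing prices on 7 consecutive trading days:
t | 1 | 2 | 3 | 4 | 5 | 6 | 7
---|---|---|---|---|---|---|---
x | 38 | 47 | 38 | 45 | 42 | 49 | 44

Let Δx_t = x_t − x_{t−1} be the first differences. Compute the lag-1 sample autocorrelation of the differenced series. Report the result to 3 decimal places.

-0.778

First differences Δx: 9, -9, 7, -3, 7, -5
Mean of differences = 1.0000
Numerator Σ(Δx_t−Δx̄)(Δx_{t+1}−Δx̄) = -224.0000
Denominator Σ(Δx_t−Δx̄)² = 288.0000
r_1(Δx) = -224.0000 / 288.0000 = -0.778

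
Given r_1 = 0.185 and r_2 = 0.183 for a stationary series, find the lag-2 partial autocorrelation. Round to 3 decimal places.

0.154

φ_{22} = (r_2 − r_1²) / (1 − r_1²)
r_1² = (0.185)² = 0.034225
Numerator = 0.183 − 0.0342 = 0.1488; denominator = 1 − 0.0342 = 0.9658
φ_{22} = 0.1488 / 0.9658 = 0.154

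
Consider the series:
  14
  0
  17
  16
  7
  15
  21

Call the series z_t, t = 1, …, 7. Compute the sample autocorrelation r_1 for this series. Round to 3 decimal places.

Mean z̄ = (14 + 0 + 17 + 16 + 7 + 15 + 21)/7 = 12.8571
Deviations from mean: 1.1429, -12.8571, 4.1429, 3.1429, -5.8571, 2.1429, 8.1429
Σ(z_t−z̄)(z_{t+1}−z̄) = (-14.6939) + (-53.2653) + (13.0204) + (-18.4082) + (-12.5510) + (17.4490) = -68.4490
Denominator Σ(z_t−z̄)² = 298.8571
r_1 = -68.4490 / 298.8571 = -0.229

-0.229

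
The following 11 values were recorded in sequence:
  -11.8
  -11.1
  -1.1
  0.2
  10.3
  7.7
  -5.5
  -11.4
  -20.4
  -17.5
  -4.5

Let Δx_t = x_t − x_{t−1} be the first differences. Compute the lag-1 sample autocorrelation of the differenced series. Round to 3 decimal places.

0.279

First differences Δx: 0.7, 10.0, 1.3, 10.1, -2.6, -13.2, -5.9, -9.0, 2.9, 13.0
Mean of differences = 0.7300
Numerator Σ(Δx_t−Δx̄)(Δx_{t+1}−Δx̄) = 187.9091
Denominator Σ(Δx_t−Δx̄)² = 673.0810
r_1(Δx) = 187.9091 / 673.0810 = 0.279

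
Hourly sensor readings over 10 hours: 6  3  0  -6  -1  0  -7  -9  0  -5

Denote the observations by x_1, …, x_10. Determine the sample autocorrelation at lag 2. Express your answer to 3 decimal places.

-0.084

Mean x̄ = (6 + 3 + 0 − 6 − 1 + 0 − 7 − 9 + 0 − 5)/10 = -1.9000
Numerator Σ_{t=1}^{8}(x_t−x̄)(x_{t+2}−x̄) = -16.9200
Denominator Σ(x_t−x̄)² = 200.9000
r_2 = -16.9200 / 200.9000 = -0.084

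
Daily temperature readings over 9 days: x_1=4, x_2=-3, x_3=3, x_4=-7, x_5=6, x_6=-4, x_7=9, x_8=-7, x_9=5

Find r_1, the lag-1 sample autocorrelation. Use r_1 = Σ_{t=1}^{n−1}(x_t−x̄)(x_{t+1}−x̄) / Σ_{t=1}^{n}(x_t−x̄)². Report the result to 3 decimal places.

-0.841

Mean x̄ = (4 − 3 + 3 − 7 + 6 − 4 + 9 − 7 + 5)/9 = 0.6667
Numerator Σ_{t=1}^{8}(x_t−x̄)(x_{t+1}−x̄) = -240.4444
Denominator Σ(x_t−x̄)² = 286.0000
r_1 = -240.4444 / 286.0000 = -0.841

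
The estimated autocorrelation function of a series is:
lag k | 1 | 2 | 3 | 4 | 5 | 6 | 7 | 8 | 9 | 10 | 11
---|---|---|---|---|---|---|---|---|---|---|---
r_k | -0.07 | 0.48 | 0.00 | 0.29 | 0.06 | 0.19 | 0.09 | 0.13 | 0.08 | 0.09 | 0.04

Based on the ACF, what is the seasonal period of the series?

The largest autocorrelation is r_2 = 0.48, with weaker echoes at lags 4 (0.29) and 6 (0.19); the remaining lags stay at or below 0.13.
The dominant spike at lag 2 indicates a seasonal period of 2.

2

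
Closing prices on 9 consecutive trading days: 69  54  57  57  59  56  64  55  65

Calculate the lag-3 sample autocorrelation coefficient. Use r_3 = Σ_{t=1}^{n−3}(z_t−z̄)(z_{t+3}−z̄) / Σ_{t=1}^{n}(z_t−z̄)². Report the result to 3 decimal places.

Mean z̄ = (69 + 54 + 57 + 57 + 59 + 56 + 64 + 55 + 65)/9 = 59.5556
Σ(z_t−z̄)(z_{t+3}−z̄) = (-24.1358) + (3.0864) + (9.0864) + (-11.3580) + (2.5309) + (-19.3580) = -40.1481
Denominator Σ(z_t−z̄)² = 216.2222
r_3 = -40.1481 / 216.2222 = -0.186

-0.186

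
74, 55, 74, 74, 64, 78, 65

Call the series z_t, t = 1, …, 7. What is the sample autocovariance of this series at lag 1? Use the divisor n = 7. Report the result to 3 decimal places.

Mean z̄ = (74 + 55 + 74 + 74 + 64 + 78 + 65)/7 = 69.1429
Σ_{t=1}^{6}(z_t−z̄)(z_{t+1}−z̄) = -221.0204
γ_1 = -221.0204 / 7 = -31.574

-31.574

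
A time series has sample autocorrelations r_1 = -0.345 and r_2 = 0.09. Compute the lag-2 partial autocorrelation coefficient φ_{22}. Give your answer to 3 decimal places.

-0.033

φ_{22} = (r_2 − r_1²) / (1 − r_1²)
r_1² = (-0.345)² = 0.119025
Numerator = 0.09 − 0.1190 = -0.0290; denominator = 1 − 0.1190 = 0.8810
φ_{22} = -0.0290 / 0.8810 = -0.033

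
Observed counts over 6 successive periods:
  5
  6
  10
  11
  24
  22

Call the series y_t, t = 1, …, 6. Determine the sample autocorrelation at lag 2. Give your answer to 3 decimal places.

-0.040

Mean ȳ = (5 + 6 + 10 + 11 + 24 + 22)/6 = 13.0000
Deviations from mean: -8.0000, -7.0000, -3.0000, -2.0000, 11.0000, 9.0000
Σ(y_t−ȳ)(y_{t+2}−ȳ) = (24.0000) + (14.0000) + (-33.0000) + (-18.0000) = -13.0000
Denominator Σ(y_t−ȳ)² = 328.0000
r_2 = -13.0000 / 328.0000 = -0.040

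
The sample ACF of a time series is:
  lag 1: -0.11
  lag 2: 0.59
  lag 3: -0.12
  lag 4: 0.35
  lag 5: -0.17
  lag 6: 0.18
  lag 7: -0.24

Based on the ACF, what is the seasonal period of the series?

2

The largest autocorrelation is r_2 = 0.59, with weaker echoes at lags 4 (0.35) and 6 (0.18); the remaining lags stay at or below -0.11.
The dominant spike at lag 2 indicates a seasonal period of 2.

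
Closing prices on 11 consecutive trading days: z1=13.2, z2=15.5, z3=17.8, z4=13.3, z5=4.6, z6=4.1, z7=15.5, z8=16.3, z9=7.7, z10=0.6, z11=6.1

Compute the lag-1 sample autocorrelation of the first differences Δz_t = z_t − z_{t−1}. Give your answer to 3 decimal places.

0.119

First differences Δz: 2.3, 2.3, -4.5, -8.7, -0.5, 11.4, 0.8, -8.6, -7.1, 5.5
Mean of differences = -0.7100
Numerator Σ(Δz_t−Δz̄)(Δz_{t+1}−Δz̄) = 45.9069
Denominator Σ(Δz_t−Δz̄)² = 386.9490
r_1(Δz) = 45.9069 / 386.9490 = 0.119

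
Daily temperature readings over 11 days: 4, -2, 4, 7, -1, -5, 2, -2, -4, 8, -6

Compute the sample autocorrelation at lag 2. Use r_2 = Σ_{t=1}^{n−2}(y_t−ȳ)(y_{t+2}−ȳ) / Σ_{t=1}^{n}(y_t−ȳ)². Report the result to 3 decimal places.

-0.128

Mean ȳ = (4 − 2 + 4 + 7 − 1 − 5 + 2 − 2 − 4 + 8 − 6)/11 = 0.4545
Numerator Σ_{t=1}^{9}(y_t−ȳ)(y_{t+2}−ȳ) = -29.8678
Denominator Σ(y_t−ȳ)² = 232.7273
r_2 = -29.8678 / 232.7273 = -0.128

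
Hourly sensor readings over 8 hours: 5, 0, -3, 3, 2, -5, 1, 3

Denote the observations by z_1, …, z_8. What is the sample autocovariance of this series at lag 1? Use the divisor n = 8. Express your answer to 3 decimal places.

-1.758

Mean z̄ = (5 + 0 − 3 + 3 + 2 − 5 + 1 + 3)/8 = 0.7500
Σ_{t=1}^{7}(z_t−z̄)(z_{t+1}−z̄) = -14.0625
γ_1 = -14.0625 / 8 = -1.758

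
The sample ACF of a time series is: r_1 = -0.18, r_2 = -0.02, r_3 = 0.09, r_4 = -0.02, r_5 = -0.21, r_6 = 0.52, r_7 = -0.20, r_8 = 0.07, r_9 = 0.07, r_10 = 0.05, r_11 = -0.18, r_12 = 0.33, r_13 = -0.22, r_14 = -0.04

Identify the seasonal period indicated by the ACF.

The largest autocorrelation is r_6 = 0.52, with a weaker echo at lag 12 (0.33); the remaining lags stay at or below 0.09.
The dominant spike at lag 6 indicates a seasonal period of 6.

6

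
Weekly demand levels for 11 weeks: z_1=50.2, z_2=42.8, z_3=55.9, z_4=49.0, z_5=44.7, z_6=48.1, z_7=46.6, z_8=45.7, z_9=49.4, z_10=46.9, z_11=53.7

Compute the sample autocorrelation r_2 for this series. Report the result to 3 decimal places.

-0.019

Mean z̄ = (50.2 + 42.8 + 55.9 + 49.0 + 44.7 + 48.1 + 46.6 + 45.7 + 49.4 + 46.9 + 53.7)/11 = 48.4545
Numerator Σ_{t=1}^{9}(z_t−z̄)(z_{t+2}−z̄) = -2.8087
Denominator Σ(z_t−z̄)² = 146.8273
r_2 = -2.8087 / 146.8273 = -0.019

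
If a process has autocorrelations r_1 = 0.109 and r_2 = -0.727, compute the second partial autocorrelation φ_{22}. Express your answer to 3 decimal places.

-0.748

φ_{22} = (r_2 − r_1²) / (1 − r_1²)
r_1² = (0.109)² = 0.011881
Numerator = -0.727 − 0.0119 = -0.7389; denominator = 1 − 0.0119 = 0.9881
φ_{22} = -0.7389 / 0.9881 = -0.748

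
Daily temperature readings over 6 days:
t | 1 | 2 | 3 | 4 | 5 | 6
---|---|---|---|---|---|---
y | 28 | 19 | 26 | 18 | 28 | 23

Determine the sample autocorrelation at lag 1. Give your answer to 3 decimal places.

-0.737

Mean ȳ = (28 + 19 + 26 + 18 + 28 + 23)/6 = 23.6667
Deviations from mean: 4.3333, -4.6667, 2.3333, -5.6667, 4.3333, -0.6667
Σ(y_t−ȳ)(y_{t+1}−ȳ) = (-20.2222) + (-10.8889) + (-13.2222) + (-24.5556) + (-2.8889) = -71.7778
Denominator Σ(y_t−ȳ)² = 97.3333
r_1 = -71.7778 / 97.3333 = -0.737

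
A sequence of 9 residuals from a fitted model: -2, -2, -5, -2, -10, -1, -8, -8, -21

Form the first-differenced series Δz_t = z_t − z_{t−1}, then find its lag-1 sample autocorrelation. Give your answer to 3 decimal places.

-0.559

First differences Δz: 0, -3, 3, -8, 9, -7, 0, -13
Mean of differences = -2.3750
Numerator Σ(Δz_t−Δz̄)(Δz_{t+1}−Δz̄) = -187.8906
Denominator Σ(Δz_t−Δz̄)² = 335.8750
r_1(Δz) = -187.8906 / 335.8750 = -0.559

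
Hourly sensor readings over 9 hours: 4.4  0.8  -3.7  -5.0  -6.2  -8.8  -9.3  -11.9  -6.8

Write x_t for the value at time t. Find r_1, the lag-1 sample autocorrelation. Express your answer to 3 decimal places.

0.592

Mean x̄ = (4.4 + 0.8 − 3.7 − 5.0 − 6.2 − 8.8 − 9.3 − 11.9 − 6.8)/9 = -5.1667
Numerator Σ_{t=1}^{8}(x_t−x̄)(x_{t+1}−x̄) = 123.5056
Denominator Σ(x_t−x̄)² = 208.6600
r_1 = 123.5056 / 208.6600 = 0.592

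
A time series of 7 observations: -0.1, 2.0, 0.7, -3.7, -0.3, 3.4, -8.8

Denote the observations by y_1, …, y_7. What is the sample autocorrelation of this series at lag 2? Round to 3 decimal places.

-0.226

Mean ȳ = (-0.1 + 2.0 + 0.7 − 3.7 − 0.3 + 3.4 − 8.8)/7 = -0.9714
Σ(y_t−ȳ)(y_{t+2}−ȳ) = (1.4565) + (-8.1078) + (1.1222) + (-11.9278) + (-5.2563) = -22.7131
Denominator Σ(y_t−ȳ)² = 100.6743
r_2 = -22.7131 / 100.6743 = -0.226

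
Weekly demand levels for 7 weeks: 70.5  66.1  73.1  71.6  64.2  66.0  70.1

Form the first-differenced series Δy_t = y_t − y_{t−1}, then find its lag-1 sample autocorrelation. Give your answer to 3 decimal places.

First differences Δy: -4.4, 7.0, -1.5, -7.4, 1.8, 4.1
Mean of differences = -0.0667
Numerator Σ(Δy_t−Δȳ)(Δy_{t+1}−Δȳ) = -36.1511
Denominator Σ(Δy_t−Δȳ)² = 145.3933
r_1(Δy) = -36.1511 / 145.3933 = -0.249

-0.249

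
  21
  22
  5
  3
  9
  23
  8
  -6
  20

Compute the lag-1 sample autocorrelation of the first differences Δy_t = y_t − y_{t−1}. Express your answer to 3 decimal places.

First differences Δy: 1, -17, -2, 6, 14, -15, -14, 26
Mean of differences = -0.1250
Numerator Σ(Δy_t−Δȳ)(Δy_{t+1}−Δȳ) = -278.5156
Denominator Σ(Δy_t−Δȳ)² = 1622.8750
r_1(Δy) = -278.5156 / 1622.8750 = -0.172

-0.172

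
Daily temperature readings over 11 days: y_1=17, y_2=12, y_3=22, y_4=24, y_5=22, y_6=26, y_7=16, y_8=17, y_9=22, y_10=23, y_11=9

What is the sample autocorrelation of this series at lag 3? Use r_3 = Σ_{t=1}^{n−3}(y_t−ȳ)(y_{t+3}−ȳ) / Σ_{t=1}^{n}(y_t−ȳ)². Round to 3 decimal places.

Mean ȳ = (17 + 12 + 22 + 24 + 22 + 26 + 16 + 17 + 22 + 23 + 9)/11 = 19.0909
Numerator Σ_{t=1}^{8}(y_t−ȳ)(y_{t+3}−ȳ) = -2.9339
Denominator Σ(y_t−ȳ)² = 282.9091
r_3 = -2.9339 / 282.9091 = -0.010

-0.010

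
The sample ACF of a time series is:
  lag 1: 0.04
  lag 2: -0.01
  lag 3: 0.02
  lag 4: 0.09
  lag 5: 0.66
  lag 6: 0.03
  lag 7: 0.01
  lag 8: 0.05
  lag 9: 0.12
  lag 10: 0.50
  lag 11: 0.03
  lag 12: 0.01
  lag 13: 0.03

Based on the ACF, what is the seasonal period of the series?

5

The largest autocorrelation is r_5 = 0.66, with a weaker echo at lag 10 (0.50); the remaining lags stay at or below 0.12.
The dominant spike at lag 5 indicates a seasonal period of 5.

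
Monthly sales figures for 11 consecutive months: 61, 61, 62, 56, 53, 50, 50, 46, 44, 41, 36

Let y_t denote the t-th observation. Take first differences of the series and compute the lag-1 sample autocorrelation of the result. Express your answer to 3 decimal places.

-0.134

First differences Δy: 0, 1, -6, -3, -3, 0, -4, -2, -3, -5
Mean of differences = -2.5000
Numerator Σ(Δy_t−Δȳ)(Δy_{t+1}−Δȳ) = -6.2500
Denominator Σ(Δy_t−Δȳ)² = 46.5000
r_1(Δy) = -6.2500 / 46.5000 = -0.134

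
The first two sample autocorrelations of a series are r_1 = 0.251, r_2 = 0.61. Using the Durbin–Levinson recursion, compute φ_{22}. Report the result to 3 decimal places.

φ_{22} = (r_2 − r_1²) / (1 − r_1²)
r_1² = (0.251)² = 0.063001
Numerator = 0.61 − 0.0630 = 0.5470; denominator = 1 − 0.0630 = 0.9370
φ_{22} = 0.5470 / 0.9370 = 0.584

0.584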